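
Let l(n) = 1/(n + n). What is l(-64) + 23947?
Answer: 3065215/128 ≈ 23947.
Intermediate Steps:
l(n) = 1/(2*n)
l(-64) + 23947 = (½)/(-64) + 23947 = (½)*(-1/64) + 23947 = -1/128 + 23947 = 3065215/128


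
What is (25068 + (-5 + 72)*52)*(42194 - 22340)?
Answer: 566871408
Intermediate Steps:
(25068 + (-5 + 72)*52)*(42194 - 22340) = (25068 + 67*52)*19854 = (25068 + 3484)*19854 = 28552*19854 = 566871408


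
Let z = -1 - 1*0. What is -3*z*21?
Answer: 63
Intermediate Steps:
z = -1 (z = -1 + 0 = -1)
-3*z*21 = -3*(-1)*21 = 3*21 = 63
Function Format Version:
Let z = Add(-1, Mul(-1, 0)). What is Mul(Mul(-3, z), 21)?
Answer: 63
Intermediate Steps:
z = -1 (z = Add(-1, 0) = -1)
Mul(Mul(-3, z), 21) = Mul(Mul(-3, -1), 21) = Mul(3, 21) = 63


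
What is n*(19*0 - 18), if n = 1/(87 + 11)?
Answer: -9/49 ≈ -0.18367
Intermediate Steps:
n = 1/98 ≈ 0.010204
n*(19*0 - 18) = (19*0 - 18)/98 = (0 - 18)/98 = (1/98)*(-18) = -9/49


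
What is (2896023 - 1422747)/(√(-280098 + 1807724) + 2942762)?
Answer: 309678616308/618560475787 - 105234*√1527626/618560475787 ≈ 0.50043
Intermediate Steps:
(2896023 - 1422747)/(√(-280098 + 1807724) + 2942762) = 1473276/(√1527626 + 2942762) = 1473276/(2942762 + √1527626)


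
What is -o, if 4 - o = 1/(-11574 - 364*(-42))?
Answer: -14855/3714 ≈ -3.9997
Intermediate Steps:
o = 14855/3714 (o = 4 - 1/(-11574 - 364*(-42)) = 4 - 1/(-11574 + 15288) = 4 - 1/3714 = 14855/3714 ≈ 3.9997)
-o = -1*14855/3714 = -14855/3714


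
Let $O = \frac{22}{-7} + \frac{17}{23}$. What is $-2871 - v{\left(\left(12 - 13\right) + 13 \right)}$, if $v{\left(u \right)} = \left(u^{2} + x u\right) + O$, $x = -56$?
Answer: $- \frac{376836}{161} \approx -2340.6$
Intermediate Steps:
$O = - \frac{387}{161}$ ($O = 22 \left(- \frac{1}{7}\right) + 17 \cdot \frac{1}{23} = - \frac{22}{7} + \frac{17}{23} = - \frac{387}{161} \approx -2.4037$)
$v{\left(u \right)} = - \frac{387}{161} + u^{2} - 56 u$ ($v{\left(u \right)} = \left(u^{2} - 56 u\right) - \frac{387}{161} = - \frac{387}{161} + u^{2} - 56 u$)
$-2871 - v{\left(\left(12 - 13\right) + 13 \right)} = -2871 - \left(- \frac{387}{161} + \left(\left(12 - 13\right) + 13\right)^{2} - 56 \left(\left(12 - 13\right) + 13\right)\right) = -2871 - \left(- \frac{387}{161} + \left(-1 + 13\right)^{2} - 56 \left(-1 + 13\right)\right) = -2871 - \left(- \frac{387}{161} + 12^{2} - 672\right) = -2871 - \left(- \frac{387}{161} + 144 - 672\right) = -2871 - - \frac{85395}{161} = -2871 + \frac{85395}{161} = - \frac{376836}{161}$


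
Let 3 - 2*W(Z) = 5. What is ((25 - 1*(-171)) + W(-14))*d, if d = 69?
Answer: 13455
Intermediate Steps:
W(Z) = -1 (W(Z) = 3/2 - ½*5 = 3/2 - 5/2 = -1)
((25 - 1*(-171)) + W(-14))*d = ((25 - 1*(-171)) - 1)*69 = ((25 + 171) - 1)*69 = (196 - 1)*69 = 195*69 = 13455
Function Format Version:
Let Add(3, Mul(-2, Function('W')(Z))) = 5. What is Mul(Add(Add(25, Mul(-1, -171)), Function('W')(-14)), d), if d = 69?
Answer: 13455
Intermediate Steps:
Function('W')(Z) = -1 (Function('W')(Z) = Add(Rational(3, 2), Mul(Rational(-1, 2), 5)) = Add(Rational(3, 2), Rational(-5, 2)) = -1)
Mul(Add(Add(25, Mul(-1, -171)), Function('W')(-14)), d) = Mul(Add(Add(25, Mul(-1, -171)), -1), 69) = Mul(Add(Add(25, 171), -1), 69) = Mul(Add(196, -1), 69) = Mul(195, 69) = 13455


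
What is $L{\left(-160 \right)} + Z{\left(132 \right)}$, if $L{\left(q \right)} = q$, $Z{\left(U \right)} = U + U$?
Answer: $104$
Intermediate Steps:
$Z{\left(U \right)} = 2 U$
$L{\left(-160 \right)} + Z{\left(132 \right)} = -160 + 2 \cdot 132 = -160 + 264 = 104$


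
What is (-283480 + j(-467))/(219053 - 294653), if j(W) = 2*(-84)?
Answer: 17728/4725 ≈ 3.7520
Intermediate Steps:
j(W) = -168
(-283480 + j(-467))/(219053 - 294653) = (-283480 - 168)/(219053 - 294653) = -283648/(-75600) = -283648*(-1/75600) = 17728/4725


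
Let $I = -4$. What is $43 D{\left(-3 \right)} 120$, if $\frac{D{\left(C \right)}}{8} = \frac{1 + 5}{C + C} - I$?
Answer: $123840$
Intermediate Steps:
$D{\left(C \right)} = 32 + \frac{24}{C}$ ($D{\left(C \right)} = 8 \left(\frac{1 + 5}{C + C} - -4\right) = 8 \left(\frac{6}{2 C} + 4\right) = 8 \left(6 \frac{1}{2 C} + 4\right) = 8 \left(\frac{3}{C} + 4\right) = 8 \left(4 + \frac{3}{C}\right) = 32 + \frac{24}{C}$)
$43 D{\left(-3 \right)} 120 = 43 \left(32 + \frac{24}{-3}\right) 120 = 43 \left(32 + 24 \left(- \frac{1}{3}\right)\right) 120 = 43 \left(32 - 8\right) 120 = 43 \cdot 24 \cdot 120 = 1032 \cdot 120 = 123840$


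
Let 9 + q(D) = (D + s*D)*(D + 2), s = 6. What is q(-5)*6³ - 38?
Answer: 20698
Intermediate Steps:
q(D) = -9 + 7*D*(2 + D) (q(D) = -9 + (D + 6*D)*(D + 2) = -9 + (7*D)*(2 + D) = -9 + 7*D*(2 + D))
q(-5)*6³ - 38 = (-9 + 7*(-5)² + 14*(-5))*6³ - 38 = (-9 + 7*25 - 70)*216 - 38 = (-9 + 175 - 70)*216 - 38 = 96*216 - 38 = 20736 - 38 = 20698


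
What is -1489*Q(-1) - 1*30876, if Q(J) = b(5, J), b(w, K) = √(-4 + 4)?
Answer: -30876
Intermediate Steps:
b(w, K) = 0 (b(w, K) = √0 = 0)
Q(J) = 0
-1489*Q(-1) - 1*30876 = -1489*0 - 1*30876 = 0 - 30876 = -30876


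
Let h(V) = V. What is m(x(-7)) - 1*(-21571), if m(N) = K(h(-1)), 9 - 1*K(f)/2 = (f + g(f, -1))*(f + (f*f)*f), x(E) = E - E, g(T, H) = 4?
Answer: 21601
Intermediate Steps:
x(E) = 0
K(f) = 18 - 2*(4 + f)*(f + f³) (K(f) = 18 - 2*(f + 4)*(f + (f*f)*f) = 18 - 2*(4 + f)*(f + f²*f) = 18 - 2*(4 + f)*(f + f³))
m(N) = 30 (m(N) = 18 - 8*(-1) - 8*(-1)³ - 2*(-1)² - 2*(-1)⁴ = 18 + 8 - 8*(-1) - 2*1 - 2*1 = 18 + 8 + 8 - 2 - 2 = 30)
m(x(-7)) - 1*(-21571) = 30 - 1*(-21571) = 30 + 21571 = 21601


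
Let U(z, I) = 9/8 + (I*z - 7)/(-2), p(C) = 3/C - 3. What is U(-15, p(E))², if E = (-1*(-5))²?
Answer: 461041/1600 ≈ 288.15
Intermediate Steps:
E = 25 (E = 5² = 25)
p(C) = -3 + 3/C
U(z, I) = 37/8 - I*z/2 (U(z, I) = 9*(⅛) + (-7 + I*z)*(-½) = 9/8 + (7/2 - I*z/2) = 37/8 - I*z/2)
U(-15, p(E))² = (37/8 - ½*(-3 + 3/25)*(-15))² = (37/8 - ½*(-72/25)*(-15))² = (37/8 - 108/5)² = (-679/40)² = 461041/1600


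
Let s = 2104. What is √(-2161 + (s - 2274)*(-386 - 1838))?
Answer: √375919 ≈ 613.12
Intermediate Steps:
√(-2161 + (s - 2274)*(-386 - 1838)) = √(-2161 + (2104 - 2274)*(-386 - 1838)) = √(-2161 - 170*(-2224)) = √(-2161 + 378080) = √375919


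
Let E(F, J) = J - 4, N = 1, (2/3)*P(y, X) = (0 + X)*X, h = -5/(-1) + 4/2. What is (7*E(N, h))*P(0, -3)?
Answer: 567/2 ≈ 283.50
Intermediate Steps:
h = 7 (h = -5*(-1) + 4*(1/2) = 5 + 2 = 7)
P(y, X) = 3*X**2/2 (P(y, X) = 3*((0 + X)*X)/2 = 3*(X*X)/2 = 3*X**2/2)
E(F, J) = -4 + J
(7*E(N, h))*P(0, -3) = (7*(-4 + 7))*((3/2)*(-3)**2) = (7*3)*((3/2)*9) = 21*(27/2) = 567/2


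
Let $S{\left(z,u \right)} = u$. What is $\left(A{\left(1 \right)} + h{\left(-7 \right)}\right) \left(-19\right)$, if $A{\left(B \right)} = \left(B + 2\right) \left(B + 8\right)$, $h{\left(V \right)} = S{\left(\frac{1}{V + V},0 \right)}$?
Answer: $-513$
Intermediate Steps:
$h{\left(V \right)} = 0$
$A{\left(B \right)} = \left(2 + B\right) \left(8 + B\right)$
$\left(A{\left(1 \right)} + h{\left(-7 \right)}\right) \left(-19\right) = \left(\left(16 + 1^{2} + 10 \cdot 1\right) + 0\right) \left(-19\right) = \left(\left(16 + 1 + 10\right) + 0\right) \left(-19\right) = \left(27 + 0\right) \left(-19\right) = 27 \left(-19\right) = -513$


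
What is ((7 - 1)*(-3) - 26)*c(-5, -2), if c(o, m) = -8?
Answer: 352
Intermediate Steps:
((7 - 1)*(-3) - 26)*c(-5, -2) = ((7 - 1)*(-3) - 26)*(-8) = (6*(-3) - 26)*(-8) = (-18 - 26)*(-8) = -44*(-8) = 352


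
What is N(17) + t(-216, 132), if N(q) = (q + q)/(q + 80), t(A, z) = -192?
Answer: -18590/97 ≈ -191.65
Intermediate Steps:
N(q) = 2*q/(80 + q) (N(q) = (2*q)/(80 + q) = 2*q/(80 + q))
N(17) + t(-216, 132) = 2*17/(80 + 17) - 192 = 2*17/97 - 192 = 2*17*(1/97) - 192 = 34/97 - 192 = -18590/97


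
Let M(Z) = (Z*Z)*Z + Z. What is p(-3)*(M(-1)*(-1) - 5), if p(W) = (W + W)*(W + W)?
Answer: -108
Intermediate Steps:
p(W) = 4*W² (p(W) = (2*W)*(2*W) = 4*W²)
M(Z) = Z + Z³ (M(Z) = Z²*Z + Z = Z³ + Z = Z + Z³)
p(-3)*(M(-1)*(-1) - 5) = (4*(-3)²)*((-1 + (-1)³)*(-1) - 5) = (4*9)*((-1 - 1)*(-1) - 5) = 36*(-2*(-1) - 5) = 36*(2 - 5) = 36*(-3) = -108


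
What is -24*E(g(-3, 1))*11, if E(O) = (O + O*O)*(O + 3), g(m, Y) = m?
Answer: 0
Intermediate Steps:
E(O) = (3 + O)*(O + O**2) (E(O) = (O + O**2)*(3 + O) = (3 + O)*(O + O**2))
-24*E(g(-3, 1))*11 = -(-72)*(3 + (-3)**2 + 4*(-3))*11 = -(-72)*(3 + 9 - 12)*11 = -(-72)*0*11 = -24*0*11 = 0*11 = 0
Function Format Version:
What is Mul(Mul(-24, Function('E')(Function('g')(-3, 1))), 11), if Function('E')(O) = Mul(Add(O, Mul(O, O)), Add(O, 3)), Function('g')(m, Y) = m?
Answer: 0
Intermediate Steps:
Function('E')(O) = Mul(Add(3, O), Add(O, Pow(O, 2))) (Function('E')(O) = Mul(Add(O, Pow(O, 2)), Add(3, O)) = Mul(Add(3, O), Add(O, Pow(O, 2))))
Mul(Mul(-24, Function('E')(Function('g')(-3, 1))), 11) = Mul(Mul(-24, Mul(-3, Add(3, Pow(-3, 2), Mul(4, -3)))), 11) = Mul(Mul(-24, Mul(-3, Add(3, 9, -12))), 11) = Mul(Mul(-24, Mul(-3, 0)), 11) = Mul(Mul(-24, 0), 11) = Mul(0, 11) = 0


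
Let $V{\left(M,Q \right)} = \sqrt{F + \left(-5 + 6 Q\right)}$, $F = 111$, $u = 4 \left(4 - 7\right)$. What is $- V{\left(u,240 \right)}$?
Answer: $- \sqrt{1546} \approx -39.319$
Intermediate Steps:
$u = -12$ ($u = 4 \left(-3\right) = -12$)
$V{\left(M,Q \right)} = \sqrt{106 + 6 Q}$ ($V{\left(M,Q \right)} = \sqrt{111 + \left(-5 + 6 Q\right)} = \sqrt{106 + 6 Q}$)
$- V{\left(u,240 \right)} = - \sqrt{106 + 6 \cdot 240} = - \sqrt{106 + 1440} = - \sqrt{1546}$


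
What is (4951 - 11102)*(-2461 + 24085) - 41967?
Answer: -133051191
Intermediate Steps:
(4951 - 11102)*(-2461 + 24085) - 41967 = -6151*21624 - 41967 = -133009224 - 41967 = -133051191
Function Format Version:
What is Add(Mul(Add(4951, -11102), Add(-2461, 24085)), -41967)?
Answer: -133051191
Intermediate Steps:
Add(Mul(Add(4951, -11102), Add(-2461, 24085)), -41967) = Add(Mul(-6151, 21624), -41967) = Add(-133009224, -41967) = -133051191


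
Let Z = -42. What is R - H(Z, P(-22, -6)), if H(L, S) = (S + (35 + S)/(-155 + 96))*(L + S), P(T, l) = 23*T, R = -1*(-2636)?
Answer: -15946360/59 ≈ -2.7028e+5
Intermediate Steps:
R = 2636
H(L, S) = (-35/59 + 58*S/59)*(L + S) (H(L, S) = (S + (35 + S)/(-59))*(L + S) = (S + (35 + S)*(-1/59))*(L + S) = (S + (-35/59 - S/59))*(L + S) = (-35/59 + 58*S/59)*(L + S))
R - H(Z, P(-22, -6)) = 2636 - (-35/59*(-42) - 805*(-22)/59 + 58*(23*(-22))²/59 + (58/59)*(-42)*(23*(-22))) = 2636 - (1470/59 - 35/59*(-506) + (58/59)*(-506)² + (58/59)*(-42)*(-506)) = 2636 - (1470/59 + 17710/59 + (58/59)*256036 + 1232616/59) = 2636 - (1470/59 + 17710/59 + 14850088/59 + 1232616/59) = 2636 - 1*16101884/59 = 2636 - 16101884/59 = -15946360/59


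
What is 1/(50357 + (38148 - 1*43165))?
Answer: 1/45340 ≈ 2.2056e-5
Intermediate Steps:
1/(50357 + (38148 - 1*43165)) = 1/(50357 + (38148 - 43165)) = 1/(50357 - 5017) = 1/45340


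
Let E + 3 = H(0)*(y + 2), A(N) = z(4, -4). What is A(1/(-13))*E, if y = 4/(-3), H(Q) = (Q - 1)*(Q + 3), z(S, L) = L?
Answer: 20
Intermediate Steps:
H(Q) = (-1 + Q)*(3 + Q)
y = -4/3 (y = 4*(-⅓) = -4/3 ≈ -1.3333)
A(N) = -4
E = -5 (E = -3 + (-3 + 0² + 2*0)*(-4/3 + 2) = -3 + (-3 + 0 + 0)*(⅔) = -3 - 3*⅔ = -3 - 2 = -5)
A(1/(-13))*E = -4*(-5) = 20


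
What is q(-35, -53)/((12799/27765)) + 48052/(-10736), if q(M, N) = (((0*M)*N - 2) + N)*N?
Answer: 217075718513/34352516 ≈ 6319.1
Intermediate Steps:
q(M, N) = N*(-2 + N) (q(M, N) = ((0*N - 2) + N)*N = ((0 - 2) + N)*N = (-2 + N)*N = N*(-2 + N))
q(-35, -53)/((12799/27765)) + 48052/(-10736) = (-53*(-2 - 53))/((12799/27765)) + 48052/(-10736) = (-53*(-55))/((12799*(1/27765))) + 48052*(-1/10736) = 2915/(12799/27765) - 12013/2684 = 2915*(27765/12799) - 12013/2684 = 80934975/12799 - 12013/2684 = 217075718513/34352516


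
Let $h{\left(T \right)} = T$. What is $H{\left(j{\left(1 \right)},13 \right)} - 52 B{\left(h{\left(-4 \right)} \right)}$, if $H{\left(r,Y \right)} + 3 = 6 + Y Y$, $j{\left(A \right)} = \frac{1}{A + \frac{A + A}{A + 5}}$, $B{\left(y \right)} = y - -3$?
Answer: $224$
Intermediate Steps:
$B{\left(y \right)} = 3 + y$ ($B{\left(y \right)} = y + 3 = 3 + y$)
$j{\left(A \right)} = \frac{1}{A + \frac{2 A}{5 + A}}$
$H{\left(r,Y \right)} = 3 + Y^{2}$ ($H{\left(r,Y \right)} = -3 + \left(6 + Y Y\right) = -3 + \left(6 + Y^{2}\right) = 3 + Y^{2}$)
$H{\left(j{\left(1 \right)},13 \right)} - 52 B{\left(h{\left(-4 \right)} \right)} = \left(3 + 13^{2}\right) - 52 \left(3 - 4\right) = \left(3 + 169\right) - -52 = 172 + 52 = 224$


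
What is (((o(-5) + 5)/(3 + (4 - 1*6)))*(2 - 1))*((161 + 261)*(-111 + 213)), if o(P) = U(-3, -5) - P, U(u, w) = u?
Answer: 301308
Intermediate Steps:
o(P) = -3 - P
(((o(-5) + 5)/(3 + (4 - 1*6)))*(2 - 1))*((161 + 261)*(-111 + 213)) = ((((-3 - 1*(-5)) + 5)/(3 + (4 - 1*6)))*(2 - 1))*((161 + 261)*(-111 + 213)) = ((((-3 + 5) + 5)/(3 + (4 - 6)))*1)*(422*102) = (((2 + 5)/(3 - 2))*1)*43044 = ((7/1)*1)*43044 = ((7*1)*1)*43044 = (7*1)*43044 = 7*43044 = 301308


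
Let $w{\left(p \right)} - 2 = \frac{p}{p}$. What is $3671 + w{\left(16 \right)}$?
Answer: $3674$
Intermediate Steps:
$w{\left(p \right)} = 3$ ($w{\left(p \right)} = 2 + \frac{p}{p} = 2 + 1 = 3$)
$3671 + w{\left(16 \right)} = 3671 + 3 = 3674$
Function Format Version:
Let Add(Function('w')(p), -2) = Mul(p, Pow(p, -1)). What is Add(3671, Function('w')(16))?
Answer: 3674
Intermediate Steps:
Function('w')(p) = 3 (Function('w')(p) = Add(2, Mul(p, Pow(p, -1))) = Add(2, 1) = 3)
Add(3671, Function('w')(16)) = Add(3671, 3) = 3674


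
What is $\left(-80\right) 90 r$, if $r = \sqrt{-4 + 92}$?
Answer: $- 14400 \sqrt{22} \approx -67542.0$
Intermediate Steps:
$r = 2 \sqrt{22}$ ($r = \sqrt{88} = 2 \sqrt{22} \approx 9.3808$)
$\left(-80\right) 90 r = \left(-80\right) 90 \cdot 2 \sqrt{22} = - 7200 \cdot 2 \sqrt{22} = - 14400 \sqrt{22}$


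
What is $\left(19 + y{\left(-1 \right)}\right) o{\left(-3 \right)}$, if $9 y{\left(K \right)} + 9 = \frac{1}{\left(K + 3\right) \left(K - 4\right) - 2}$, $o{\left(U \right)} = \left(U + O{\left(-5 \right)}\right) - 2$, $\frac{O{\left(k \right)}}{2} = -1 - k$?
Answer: $\frac{1943}{36} \approx 53.972$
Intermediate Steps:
$O{\left(k \right)} = -2 - 2 k$ ($O{\left(k \right)} = 2 \left(-1 - k\right) = -2 - 2 k$)
$o{\left(U \right)} = 6 + U$ ($o{\left(U \right)} = \left(U - -8\right) - 2 = \left(U + \left(-2 + 10\right)\right) - 2 = \left(U + 8\right) - 2 = \left(8 + U\right) - 2 = 6 + U$)
$y{\left(K \right)} = -1 + \frac{1}{9 \left(-2 + \left(-4 + K\right) \left(3 + K\right)\right)}$ ($y{\left(K \right)} = -1 + \frac{1}{9 \left(\left(K + 3\right) \left(K - 4\right) - 2\right)} = -1 + \frac{1}{9 \left(\left(3 + K\right) \left(-4 + K\right) - 2\right)} = -1 + \frac{1}{9 \left(\left(-4 + K\right) \left(3 + K\right) - 2\right)} = -1 + \frac{1}{9 \left(-2 + \left(-4 + K\right) \left(3 + K\right)\right)}$)
$\left(19 + y{\left(-1 \right)}\right) o{\left(-3 \right)} = \left(19 + \frac{- \frac{127}{9} + \left(-1\right)^{2} - -1}{14 - 1 - \left(-1\right)^{2}}\right) \left(6 - 3\right) = \left(19 + \frac{- \frac{127}{9} + 1 + 1}{14 - 1 - 1}\right) 3 = \left(19 + \frac{1}{14 - 1 - 1} \left(- \frac{109}{9}\right)\right) 3 = \left(19 + \frac{1}{12} \left(- \frac{109}{9}\right)\right) 3 = \left(19 - \frac{109}{108}\right) 3 = \frac{1943}{108} \cdot 3 = \frac{1943}{36}$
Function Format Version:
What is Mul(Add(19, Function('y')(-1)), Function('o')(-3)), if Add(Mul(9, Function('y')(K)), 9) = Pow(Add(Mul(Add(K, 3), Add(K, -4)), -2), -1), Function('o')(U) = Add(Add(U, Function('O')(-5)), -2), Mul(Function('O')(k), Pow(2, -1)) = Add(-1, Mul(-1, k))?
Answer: Rational(1943, 36) ≈ 53.972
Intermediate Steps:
Function('O')(k) = Add(-2, Mul(-2, k)) (Function('O')(k) = Mul(2, Add(-1, Mul(-1, k))) = Add(-2, Mul(-2, k)))
Function('o')(U) = Add(6, U) (Function('o')(U) = Add(Add(U, Add(-2, Mul(-2, -5))), -2) = Add(Add(U, Add(-2, 10)), -2) = Add(Add(U, 8), -2) = Add(Add(8, U), -2) = Add(6, U))
Function('y')(K) = Add(-1, Mul(Rational(1, 9), Pow(Add(-2, Mul(Add(-4, K), Add(3, K))), -1))) (Function('y')(K) = Add(-1, Mul(Rational(1, 9), Pow(Add(Mul(Add(K, 3), Add(K, -4)), -2), -1))) = Add(-1, Mul(Rational(1, 9), Pow(Add(Mul(Add(3, K), Add(-4, K)), -2), -1))) = Add(-1, Mul(Rational(1, 9), Pow(Add(Mul(Add(-4, K), Add(3, K)), -2), -1))) = Add(-1, Mul(Rational(1, 9), Pow(Add(-2, Mul(Add(-4, K), Add(3, K))), -1))))
Mul(Add(19, Function('y')(-1)), Function('o')(-3)) = Mul(Add(19, Mul(Pow(Add(14, -1, Mul(-1, Pow(-1, 2))), -1), Add(Rational(-127, 9), Pow(-1, 2), Mul(-1, -1)))), Add(6, -3)) = Mul(Add(19, Mul(Pow(Add(14, -1, Mul(-1, 1)), -1), Add(Rational(-127, 9), 1, 1))), 3) = Mul(Add(19, Mul(Pow(Add(14, -1, -1), -1), Rational(-109, 9))), 3) = Mul(Add(19, Mul(Pow(12, -1), Rational(-109, 9))), 3) = Mul(Add(19, Mul(Rational(1, 12), Rational(-109, 9))), 3) = Mul(Add(19, Rational(-109, 108)), 3) = Mul(Rational(1943, 108), 3) = Rational(1943, 36)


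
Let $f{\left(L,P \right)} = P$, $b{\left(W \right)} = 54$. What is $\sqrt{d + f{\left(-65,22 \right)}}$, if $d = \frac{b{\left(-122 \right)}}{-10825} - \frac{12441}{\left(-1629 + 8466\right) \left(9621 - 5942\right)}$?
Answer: $\frac{\sqrt{42883650800981535557}}{1396331905} \approx 4.6898$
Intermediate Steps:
$d = - \frac{38280853}{6981659525}$ ($d = \frac{54}{-10825} - \frac{12441}{\left(-1629 + 8466\right) \left(9621 - 5942\right)} = 54 \left(- \frac{1}{10825}\right) - \frac{12441}{6837 \cdot 3679} = - \frac{54}{10825} - \frac{12441}{25153323} = - \frac{54}{10825} - \frac{319}{644957} = - \frac{38280853}{6981659525} \approx -0.0054831$)
$\sqrt{d + f{\left(-65,22 \right)}} = \sqrt{- \frac{38280853}{6981659525} + 22} = \sqrt{\frac{153558228697}{6981659525}} = \frac{\sqrt{42883650800981535557}}{1396331905}$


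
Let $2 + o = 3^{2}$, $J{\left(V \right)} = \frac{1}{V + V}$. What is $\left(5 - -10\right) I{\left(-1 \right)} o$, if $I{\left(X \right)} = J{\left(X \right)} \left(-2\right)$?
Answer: $105$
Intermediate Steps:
$J{\left(V \right)} = \frac{1}{2 V}$
$I{\left(X \right)} = - \frac{1}{X}$ ($I{\left(X \right)} = \frac{1}{2 X} \left(-2\right) = - \frac{1}{X}$)
$o = 7$ ($o = -2 + 3^{2} = -2 + 9 = 7$)
$\left(5 - -10\right) I{\left(-1 \right)} o = \left(5 - -10\right) \left(- \frac{1}{-1}\right) 7 = \left(5 + 10\right) \left(\left(-1\right) \left(-1\right)\right) 7 = 15 \cdot 1 \cdot 7 = 15 \cdot 7 = 105$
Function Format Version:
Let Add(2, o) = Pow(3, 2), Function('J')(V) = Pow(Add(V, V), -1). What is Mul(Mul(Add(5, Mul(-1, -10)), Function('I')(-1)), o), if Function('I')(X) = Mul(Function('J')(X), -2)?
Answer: 105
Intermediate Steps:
Function('J')(V) = Mul(Rational(1, 2), Pow(V, -1)) (Function('J')(V) = Pow(Mul(2, V), -1) = Mul(Rational(1, 2), Pow(V, -1)))
Function('I')(X) = Mul(-1, Pow(X, -1)) (Function('I')(X) = Mul(Mul(Rational(1, 2), Pow(X, -1)), -2) = Mul(-1, Pow(X, -1)))
o = 7 (o = Add(-2, Pow(3, 2)) = Add(-2, 9) = 7)
Mul(Mul(Add(5, Mul(-1, -10)), Function('I')(-1)), o) = Mul(Mul(Add(5, Mul(-1, -10)), Mul(-1, Pow(-1, -1))), 7) = Mul(Mul(Add(5, 10), Mul(-1, -1)), 7) = Mul(Mul(15, 1), 7) = Mul(15, 7) = 105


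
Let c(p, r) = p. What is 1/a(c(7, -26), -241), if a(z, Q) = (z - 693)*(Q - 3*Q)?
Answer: -1/330652 ≈ -3.0243e-6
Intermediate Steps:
a(z, Q) = -2*Q*(-693 + z) (a(z, Q) = (-693 + z)*(-2*Q) = -2*Q*(-693 + z))
1/a(c(7, -26), -241) = 1/(2*(-241)*(693 - 1*7)) = 1/(2*(-241)*(693 - 7)) = 1/(2*(-241)*686) = 1/(-330652) = -1/330652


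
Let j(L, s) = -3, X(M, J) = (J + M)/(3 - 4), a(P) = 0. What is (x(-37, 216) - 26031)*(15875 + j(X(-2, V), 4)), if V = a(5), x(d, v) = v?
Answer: -409735680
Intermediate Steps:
V = 0
X(M, J) = -J - M (X(M, J) = (J + M)/(-1) = (J + M)*(-1) = -J - M)
(x(-37, 216) - 26031)*(15875 + j(X(-2, V), 4)) = (216 - 26031)*(15875 - 3) = -25815*15872 = -409735680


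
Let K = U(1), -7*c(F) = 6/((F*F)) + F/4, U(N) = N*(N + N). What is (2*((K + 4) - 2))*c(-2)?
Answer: -8/7 ≈ -1.1429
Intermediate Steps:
U(N) = 2*N² (U(N) = N*(2*N) = 2*N²)
c(F) = -6/(7*F²) - F/28 (c(F) = -(6/((F*F)) + F/4)/7 = -(6/(F²) + F*(¼))/7 = -(6/F² + F/4)/7 = -6/(7*F²) - F/28)
K = 2 (K = 2*1² = 2*1 = 2)
(2*((K + 4) - 2))*c(-2) = (2*((2 + 4) - 2))*((1/28)*(-24 - 1*(-2)³)/(-2)²) = (2*(6 - 2))*((1/28)*(¼)*(-24 - 1*(-8))) = (2*4)*((1/28)*(¼)*(-24 + 8)) = 8*((1/28)*(¼)*(-16)) = 8*(-⅐) = -8/7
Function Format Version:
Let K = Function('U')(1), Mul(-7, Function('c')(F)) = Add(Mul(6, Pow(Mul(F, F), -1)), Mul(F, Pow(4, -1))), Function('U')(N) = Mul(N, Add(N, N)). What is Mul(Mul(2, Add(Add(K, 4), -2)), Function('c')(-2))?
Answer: Rational(-8, 7) ≈ -1.1429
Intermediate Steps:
Function('U')(N) = Mul(2, Pow(N, 2)) (Function('U')(N) = Mul(N, Mul(2, N)) = Mul(2, Pow(N, 2)))
Function('c')(F) = Add(Mul(Rational(-6, 7), Pow(F, -2)), Mul(Rational(-1, 28), F)) (Function('c')(F) = Mul(Rational(-1, 7), Add(Mul(6, Pow(Mul(F, F), -1)), Mul(F, Pow(4, -1)))) = Mul(Rational(-1, 7), Add(Mul(6, Pow(Pow(F, 2), -1)), Mul(F, Rational(1, 4)))) = Mul(Rational(-1, 7), Add(Mul(6, Pow(F, -2)), Mul(Rational(1, 4), F))) = Add(Mul(Rational(-6, 7), Pow(F, -2)), Mul(Rational(-1, 28), F)))
K = 2 (K = Mul(2, Pow(1, 2)) = Mul(2, 1) = 2)
Mul(Mul(2, Add(Add(K, 4), -2)), Function('c')(-2)) = Mul(Mul(2, Add(Add(2, 4), -2)), Mul(Rational(1, 28), Pow(-2, -2), Add(-24, Mul(-1, Pow(-2, 3))))) = Mul(Mul(2, Add(6, -2)), Mul(Rational(1, 28), Rational(1, 4), Add(-24, Mul(-1, -8)))) = Mul(Mul(2, 4), Mul(Rational(1, 28), Rational(1, 4), Add(-24, 8))) = Mul(8, Mul(Rational(1, 28), Rational(1, 4), -16)) = Mul(8, Rational(-1, 7)) = Rational(-8, 7)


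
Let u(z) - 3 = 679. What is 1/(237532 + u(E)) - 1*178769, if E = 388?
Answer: -42585278565/238214 ≈ -1.7877e+5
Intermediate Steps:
u(z) = 682 (u(z) = 3 + 679 = 682)
1/(237532 + u(E)) - 1*178769 = 1/(237532 + 682) - 1*178769 = 1/238214 - 178769 = -42585278565/238214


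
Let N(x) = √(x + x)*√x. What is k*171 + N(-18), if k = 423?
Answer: 72333 - 18*√2 ≈ 72308.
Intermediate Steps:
N(x) = x*√2 (N(x) = √(2*x)*√x = (√2*√x)*√x = x*√2)
k*171 + N(-18) = 423*171 - 18*√2 = 72333 - 18*√2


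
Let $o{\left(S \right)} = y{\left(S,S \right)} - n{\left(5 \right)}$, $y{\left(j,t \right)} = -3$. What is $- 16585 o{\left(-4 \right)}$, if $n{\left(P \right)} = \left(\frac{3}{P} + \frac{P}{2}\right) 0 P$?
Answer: $49755$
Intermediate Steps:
$n{\left(P \right)} = 0$ ($n{\left(P \right)} = \left(\frac{3}{P} + P \frac{1}{2}\right) 0 P = \left(\frac{3}{P} + \frac{P}{2}\right) 0 P = \left(\frac{P}{2} + \frac{3}{P}\right) 0 P = 0 P = 0$)
$o{\left(S \right)} = -3$ ($o{\left(S \right)} = -3 - 0 = -3 + 0 = -3$)
$- 16585 o{\left(-4 \right)} = \left(-16585\right) \left(-3\right) = 49755$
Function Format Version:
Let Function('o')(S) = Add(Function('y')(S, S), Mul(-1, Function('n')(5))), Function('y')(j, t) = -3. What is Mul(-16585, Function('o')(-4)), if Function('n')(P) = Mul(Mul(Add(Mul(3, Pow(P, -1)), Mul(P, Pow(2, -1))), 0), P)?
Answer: 49755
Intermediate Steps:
Function('n')(P) = 0 (Function('n')(P) = Mul(Mul(Add(Mul(3, Pow(P, -1)), Mul(P, Rational(1, 2))), 0), P) = Mul(Mul(Add(Mul(3, Pow(P, -1)), Mul(Rational(1, 2), P)), 0), P) = Mul(Mul(Add(Mul(Rational(1, 2), P), Mul(3, Pow(P, -1))), 0), P) = Mul(0, P) = 0)
Function('o')(S) = -3 (Function('o')(S) = Add(-3, Mul(-1, 0)) = Add(-3, 0) = -3)
Mul(-16585, Function('o')(-4)) = Mul(-16585, -3) = 49755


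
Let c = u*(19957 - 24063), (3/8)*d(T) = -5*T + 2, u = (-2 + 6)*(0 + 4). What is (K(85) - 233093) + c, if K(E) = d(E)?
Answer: -299917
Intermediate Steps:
u = 16 (u = 4*4 = 16)
d(T) = 16/3 - 40*T/3 (d(T) = 8*(-5*T + 2)/3 = 8*(2 - 5*T)/3 = 16/3 - 40*T/3)
K(E) = 16/3 - 40*E/3
c = -65696 (c = 16*(19957 - 24063) = 16*(-4106) = -65696)
(K(85) - 233093) + c = ((16/3 - 40/3*85) - 233093) - 65696 = ((16/3 - 3400/3) - 233093) - 65696 = (-1128 - 233093) - 65696 = -234221 - 65696 = -299917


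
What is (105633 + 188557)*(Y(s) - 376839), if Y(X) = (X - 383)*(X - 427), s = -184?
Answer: -8943964380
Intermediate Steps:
Y(X) = (-427 + X)*(-383 + X) (Y(X) = (-383 + X)*(-427 + X) = (-427 + X)*(-383 + X))
(105633 + 188557)*(Y(s) - 376839) = (105633 + 188557)*((163541 + (-184)**2 - 810*(-184)) - 376839) = 294190*((163541 + 33856 + 149040) - 376839) = 294190*(346437 - 376839) = 294190*(-30402) = -8943964380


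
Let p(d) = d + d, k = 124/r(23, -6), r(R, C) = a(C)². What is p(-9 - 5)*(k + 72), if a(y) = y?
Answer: -19012/9 ≈ -2112.4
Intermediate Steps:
r(R, C) = C²
k = 31/9 (k = 124/((-6)²) = 124/36 = 124*(1/36) = 31/9 ≈ 3.4444)
p(d) = 2*d
p(-9 - 5)*(k + 72) = (2*(-9 - 5))*(31/9 + 72) = (2*(-14))*(679/9) = -28*679/9 = -19012/9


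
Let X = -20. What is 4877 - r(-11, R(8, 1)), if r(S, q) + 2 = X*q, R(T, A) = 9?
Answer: 5059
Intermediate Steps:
r(S, q) = -2 - 20*q
4877 - r(-11, R(8, 1)) = 4877 - (-2 - 20*9) = 4877 - (-2 - 180) = 4877 - 1*(-182) = 4877 + 182 = 5059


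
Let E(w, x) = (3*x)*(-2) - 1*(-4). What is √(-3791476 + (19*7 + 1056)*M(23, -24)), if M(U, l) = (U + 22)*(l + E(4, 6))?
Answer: 2*I*√1696939 ≈ 2605.3*I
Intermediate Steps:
E(w, x) = 4 - 6*x (E(w, x) = -6*x + 4 = 4 - 6*x)
M(U, l) = (-32 + l)*(22 + U) (M(U, l) = (U + 22)*(l + (4 - 6*6)) = (22 + U)*(l + (4 - 36)) = (22 + U)*(l - 32) = (22 + U)*(-32 + l) = (-32 + l)*(22 + U))
√(-3791476 + (19*7 + 1056)*M(23, -24)) = √(-3791476 + (19*7 + 1056)*(-704 - 32*23 + 22*(-24) + 23*(-24))) = √(-3791476 + (133 + 1056)*(-704 - 736 - 528 - 552)) = √(-3791476 + 1189*(-2520)) = √(-3791476 - 2996280) = √(-6787756) = 2*I*√1696939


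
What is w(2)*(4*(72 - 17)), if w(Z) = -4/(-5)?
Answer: 176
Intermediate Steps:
w(Z) = 4/5 (w(Z) = -4*(-1/5) = 4/5)
w(2)*(4*(72 - 17)) = 4*(4*(72 - 17))/5 = 4*(4*55)/5 = (4/5)*220 = 176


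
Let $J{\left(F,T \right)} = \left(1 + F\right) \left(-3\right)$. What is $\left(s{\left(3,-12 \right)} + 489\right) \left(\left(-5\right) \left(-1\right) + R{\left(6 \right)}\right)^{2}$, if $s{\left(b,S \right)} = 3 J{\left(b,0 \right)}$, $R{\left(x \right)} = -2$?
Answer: $4077$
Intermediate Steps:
$J{\left(F,T \right)} = -3 - 3 F$
$s{\left(b,S \right)} = -9 - 9 b$ ($s{\left(b,S \right)} = 3 \left(-3 - 3 b\right) = -9 - 9 b$)
$\left(s{\left(3,-12 \right)} + 489\right) \left(\left(-5\right) \left(-1\right) + R{\left(6 \right)}\right)^{2} = \left(\left(-9 - 27\right) + 489\right) \left(\left(-5\right) \left(-1\right) - 2\right)^{2} = \left(\left(-9 - 27\right) + 489\right) \left(5 - 2\right)^{2} = \left(-36 + 489\right) 3^{2} = 453 \cdot 9 = 4077$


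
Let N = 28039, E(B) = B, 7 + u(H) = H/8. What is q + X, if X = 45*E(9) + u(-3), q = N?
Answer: 227493/8 ≈ 28437.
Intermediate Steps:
u(H) = -7 + H/8
q = 28039
X = 3181/8 (X = 45*9 + (-7 + (⅛)*(-3)) = 405 + (-7 - 3/8) = 405 - 59/8 = 3181/8 ≈ 397.63)
q + X = 28039 + 3181/8 = 227493/8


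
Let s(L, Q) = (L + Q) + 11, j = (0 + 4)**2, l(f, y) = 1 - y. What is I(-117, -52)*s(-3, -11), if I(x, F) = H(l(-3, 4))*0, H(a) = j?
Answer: 0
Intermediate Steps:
j = 16 (j = 4**2 = 16)
H(a) = 16
s(L, Q) = 11 + L + Q
I(x, F) = 0 (I(x, F) = 16*0 = 0)
I(-117, -52)*s(-3, -11) = 0*(11 - 3 - 11) = 0*(-3) = 0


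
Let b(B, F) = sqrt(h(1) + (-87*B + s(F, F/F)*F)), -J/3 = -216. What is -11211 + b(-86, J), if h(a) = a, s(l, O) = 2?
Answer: -11211 + sqrt(8779) ≈ -11117.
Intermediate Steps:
J = 648 (J = -3*(-216) = 648)
b(B, F) = sqrt(1 - 87*B + 2*F) (b(B, F) = sqrt(1 + (-87*B + 2*F)) = sqrt(1 - 87*B + 2*F))
-11211 + b(-86, J) = -11211 + sqrt(1 - 87*(-86) + 2*648) = -11211 + sqrt(1 + 7482 + 1296) = -11211 + sqrt(8779)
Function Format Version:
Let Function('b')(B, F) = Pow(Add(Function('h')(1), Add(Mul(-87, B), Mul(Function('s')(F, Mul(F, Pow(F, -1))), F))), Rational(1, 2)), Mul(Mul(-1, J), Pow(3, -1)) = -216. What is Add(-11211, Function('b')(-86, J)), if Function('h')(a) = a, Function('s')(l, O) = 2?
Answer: Add(-11211, Pow(8779, Rational(1, 2))) ≈ -11117.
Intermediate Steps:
J = 648 (J = Mul(-3, -216) = 648)
Function('b')(B, F) = Pow(Add(1, Mul(-87, B), Mul(2, F)), Rational(1, 2)) (Function('b')(B, F) = Pow(Add(1, Add(Mul(-87, B), Mul(2, F))), Rational(1, 2)) = Pow(Add(1, Mul(-87, B), Mul(2, F)), Rational(1, 2)))
Add(-11211, Function('b')(-86, J)) = Add(-11211, Pow(Add(1, Mul(-87, -86), Mul(2, 648)), Rational(1, 2))) = Add(-11211, Pow(Add(1, 7482, 1296), Rational(1, 2))) = Add(-11211, Pow(8779, Rational(1, 2)))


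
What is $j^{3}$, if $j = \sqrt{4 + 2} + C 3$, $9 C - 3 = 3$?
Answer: $\left(2 + \sqrt{6}\right)^{3} \approx 88.091$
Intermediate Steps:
$C = \frac{2}{3}$ ($C = \frac{1}{3} + \frac{1}{9} \cdot 3 = \frac{1}{3} + \frac{1}{3} = \frac{2}{3} \approx 0.66667$)
$j = 2 + \sqrt{6}$ ($j = \sqrt{4 + 2} + \frac{2}{3} \cdot 3 = \sqrt{6} + 2 = 2 + \sqrt{6} \approx 4.4495$)
$j^{3} = \left(2 + \sqrt{6}\right)^{3}$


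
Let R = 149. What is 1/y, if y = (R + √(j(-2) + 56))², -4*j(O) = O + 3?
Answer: 4/(298 + √223)² ≈ 4.0847e-5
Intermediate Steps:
j(O) = -¾ - O/4 (j(O) = -(O + 3)/4 = -(3 + O)/4 = -¾ - O/4)
y = (149 + √223/2)² (y = (149 + √((-¾ - ¼*(-2)) + 56))² = (149 + √((-¾ + ½) + 56))² = (149 + √(-¼ + 56))² = (149 + √(223/4))² = (149 + √223/2)² ≈ 24482.)
1/y = 1/((298 + √223)²/4) = 4/(298 + √223)²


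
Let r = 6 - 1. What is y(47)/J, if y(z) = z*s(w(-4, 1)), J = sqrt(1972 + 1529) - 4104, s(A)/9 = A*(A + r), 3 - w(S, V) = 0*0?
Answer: -4629312/1871035 - 3384*sqrt(389)/1871035 ≈ -2.5099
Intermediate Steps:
r = 5
w(S, V) = 3 (w(S, V) = 3 - 0*0 = 3 - 1*0 = 3 + 0 = 3)
s(A) = 9*A*(5 + A) (s(A) = 9*(A*(A + 5)) = 9*(A*(5 + A)) = 9*A*(5 + A))
J = -4104 + 3*sqrt(389) (J = sqrt(3501) - 4104 = 3*sqrt(389) - 4104 = -4104 + 3*sqrt(389) ≈ -4044.8)
y(z) = 216*z (y(z) = z*(9*3*(5 + 3)) = z*(9*3*8) = z*216 = 216*z)
y(47)/J = (216*47)/(-4104 + 3*sqrt(389)) = 10152/(-4104 + 3*sqrt(389))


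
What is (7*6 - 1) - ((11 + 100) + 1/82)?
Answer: -5741/82 ≈ -70.012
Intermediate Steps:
(7*6 - 1) - ((11 + 100) + 1/82) = (42 - 1) - (111 + 1/82) = 41 - 1*9103/82 = 41 - 9103/82 = -5741/82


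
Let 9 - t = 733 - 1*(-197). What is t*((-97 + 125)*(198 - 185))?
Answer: -335244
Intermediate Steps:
t = -921 (t = 9 - (733 - 1*(-197)) = 9 - (733 + 197) = 9 - 1*930 = 9 - 930 = -921)
t*((-97 + 125)*(198 - 185)) = -921*(-97 + 125)*(198 - 185) = -25788*13 = -921*364 = -335244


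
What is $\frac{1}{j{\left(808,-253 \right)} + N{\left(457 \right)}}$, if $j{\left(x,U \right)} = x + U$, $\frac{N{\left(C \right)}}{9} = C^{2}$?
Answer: $\frac{1}{1880196} \approx 5.3186 \cdot 10^{-7}$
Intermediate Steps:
$N{\left(C \right)} = 9 C^{2}$
$j{\left(x,U \right)} = U + x$
$\frac{1}{j{\left(808,-253 \right)} + N{\left(457 \right)}} = \frac{1}{\left(-253 + 808\right) + 9 \cdot 457^{2}} = \frac{1}{555 + 9 \cdot 208849} = \frac{1}{555 + 1879641} = \frac{1}{1880196}$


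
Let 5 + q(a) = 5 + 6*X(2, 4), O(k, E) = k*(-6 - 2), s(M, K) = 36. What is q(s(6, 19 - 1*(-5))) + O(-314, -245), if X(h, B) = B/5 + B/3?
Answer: 12624/5 ≈ 2524.8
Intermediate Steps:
X(h, B) = 8*B/15 (X(h, B) = B*(⅕) + B*(⅓) = B/5 + B/3 = 8*B/15)
O(k, E) = -8*k (O(k, E) = k*(-8) = -8*k)
q(a) = 64/5 (q(a) = -5 + (5 + 6*((8/15)*4)) = -5 + (5 + 6*(32/15)) = -5 + (5 + 64/5) = -5 + 89/5 = 64/5)
q(s(6, 19 - 1*(-5))) + O(-314, -245) = 64/5 - 8*(-314) = 64/5 + 2512 = 12624/5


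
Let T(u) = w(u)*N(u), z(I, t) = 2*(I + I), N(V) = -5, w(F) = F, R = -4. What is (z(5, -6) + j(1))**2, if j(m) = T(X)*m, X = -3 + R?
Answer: 3025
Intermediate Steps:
z(I, t) = 4*I (z(I, t) = 2*(2*I) = 4*I)
X = -7 (X = -3 - 4 = -7)
T(u) = -5*u (T(u) = u*(-5) = -5*u)
j(m) = 35*m (j(m) = (-5*(-7))*m = 35*m)
(z(5, -6) + j(1))**2 = (4*5 + 35*1)**2 = (20 + 35)**2 = 55**2 = 3025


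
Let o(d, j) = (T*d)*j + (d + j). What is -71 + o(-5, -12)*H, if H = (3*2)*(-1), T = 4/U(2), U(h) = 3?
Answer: -449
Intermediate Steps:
T = 4/3 ≈ 1.3333
o(d, j) = d + j + 4*d*j/3 (o(d, j) = (4*d/3)*j + (d + j) = 4*d*j/3 + (d + j) = d + j + 4*d*j/3)
H = -6 (H = 6*(-1) = -6)
-71 + o(-5, -12)*H = -71 + (-5 - 12 + (4/3)*(-5)*(-12))*(-6) = -71 + (-5 - 12 + 80)*(-6) = -71 + 63*(-6) = -71 - 378 = -449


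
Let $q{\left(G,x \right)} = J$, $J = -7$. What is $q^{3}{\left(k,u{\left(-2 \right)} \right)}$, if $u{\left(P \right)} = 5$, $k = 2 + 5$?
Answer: $-343$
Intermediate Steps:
$k = 7$
$q{\left(G,x \right)} = -7$
$q^{3}{\left(k,u{\left(-2 \right)} \right)} = \left(-7\right)^{3} = -343$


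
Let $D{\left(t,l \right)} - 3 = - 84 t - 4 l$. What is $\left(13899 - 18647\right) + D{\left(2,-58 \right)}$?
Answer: $-4681$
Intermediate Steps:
$D{\left(t,l \right)} = 3 - 84 t - 4 l$ ($D{\left(t,l \right)} = 3 - \left(4 l + 84 t\right) = 3 - 84 t - 4 l$)
$\left(13899 - 18647\right) + D{\left(2,-58 \right)} = \left(13899 - 18647\right) - -67 = -4748 + \left(3 - 168 + 232\right) = -4748 + 67 = -4681$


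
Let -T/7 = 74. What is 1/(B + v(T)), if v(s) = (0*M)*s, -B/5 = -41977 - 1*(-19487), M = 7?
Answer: 1/112450 ≈ 8.8928e-6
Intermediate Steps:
T = -518 (T = -7*74 = -518)
B = 112450 (B = -5*(-41977 - 1*(-19487)) = -5*(-41977 + 19487) = -5*(-22490) = 112450)
v(s) = 0 (v(s) = (0*7)*s = 0*s = 0)
1/(B + v(T)) = 1/(112450 + 0) = 1/112450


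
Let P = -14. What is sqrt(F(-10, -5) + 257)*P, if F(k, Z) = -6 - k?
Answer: -42*sqrt(29) ≈ -226.18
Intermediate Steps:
sqrt(F(-10, -5) + 257)*P = sqrt((-6 - 1*(-10)) + 257)*(-14) = sqrt((-6 + 10) + 257)*(-14) = sqrt(4 + 257)*(-14) = sqrt(261)*(-14) = (3*sqrt(29))*(-14) = -42*sqrt(29)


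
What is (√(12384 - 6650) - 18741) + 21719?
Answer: 2978 + √5734 ≈ 3053.7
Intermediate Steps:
(√(12384 - 6650) - 18741) + 21719 = (√5734 - 18741) + 21719 = (-18741 + √5734) + 21719 = 2978 + √5734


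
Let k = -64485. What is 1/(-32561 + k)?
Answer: -1/97046 ≈ -1.0304e-5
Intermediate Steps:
1/(-32561 + k) = 1/(-32561 - 64485) = 1/(-97046) = -1/97046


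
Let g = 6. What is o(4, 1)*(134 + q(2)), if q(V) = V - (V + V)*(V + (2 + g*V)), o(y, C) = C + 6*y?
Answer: 1800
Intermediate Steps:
q(V) = V - 2*V*(2 + 7*V) (q(V) = V - (V + V)*(V + (2 + 6*V)) = V - 2*V*(2 + 7*V))
o(4, 1)*(134 + q(2)) = (1 + 6*4)*(134 - 1*2*(3 + 14*2)) = (1 + 24)*(134 - 1*2*(3 + 28)) = 25*(134 - 1*2*31) = 25*(134 - 62) = 25*72 = 1800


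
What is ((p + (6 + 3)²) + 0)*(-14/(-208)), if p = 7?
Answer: 77/13 ≈ 5.9231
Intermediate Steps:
((p + (6 + 3)²) + 0)*(-14/(-208)) = ((7 + (6 + 3)²) + 0)*(-14/(-208)) = ((7 + 9²) + 0)*(-14*(-1/208)) = ((7 + 81) + 0)*(7/104) = (88 + 0)*(7/104) = 88*(7/104) = 77/13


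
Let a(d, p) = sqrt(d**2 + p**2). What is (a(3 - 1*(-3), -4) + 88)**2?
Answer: 7796 + 352*sqrt(13) ≈ 9065.2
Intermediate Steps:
(a(3 - 1*(-3), -4) + 88)**2 = (sqrt((3 - 1*(-3))**2 + (-4)**2) + 88)**2 = (sqrt((3 + 3)**2 + 16) + 88)**2 = (sqrt(6**2 + 16) + 88)**2 = (sqrt(36 + 16) + 88)**2 = (sqrt(52) + 88)**2 = (2*sqrt(13) + 88)**2 = (88 + 2*sqrt(13))**2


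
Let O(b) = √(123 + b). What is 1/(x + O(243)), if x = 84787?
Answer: 84787/7188835003 - √366/7188835003 ≈ 1.1792e-5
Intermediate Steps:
1/(x + O(243)) = 1/(84787 + √(123 + 243)) = 1/(84787 + √366)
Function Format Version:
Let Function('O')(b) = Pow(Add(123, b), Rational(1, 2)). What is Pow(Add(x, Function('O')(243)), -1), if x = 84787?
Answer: Add(Rational(84787, 7188835003), Mul(Rational(-1, 7188835003), Pow(366, Rational(1, 2)))) ≈ 1.1792e-5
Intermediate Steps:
Pow(Add(x, Function('O')(243)), -1) = Pow(Add(84787, Pow(Add(123, 243), Rational(1, 2))), -1) = Pow(Add(84787, Pow(366, Rational(1, 2))), -1)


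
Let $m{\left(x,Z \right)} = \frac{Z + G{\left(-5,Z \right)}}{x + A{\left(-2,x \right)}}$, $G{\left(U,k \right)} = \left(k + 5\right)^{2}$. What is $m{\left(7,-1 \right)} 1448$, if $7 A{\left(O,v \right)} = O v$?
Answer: $4344$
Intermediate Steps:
$A{\left(O,v \right)} = \frac{O v}{7}$
$G{\left(U,k \right)} = \left(5 + k\right)^{2}$
$m{\left(x,Z \right)} = \frac{7 \left(Z + \left(5 + Z\right)^{2}\right)}{5 x}$ ($m{\left(x,Z \right)} = \frac{Z + \left(5 + Z\right)^{2}}{x + \frac{1}{7} \left(-2\right) x} = \frac{Z + \left(5 + Z\right)^{2}}{x - \frac{2 x}{7}} = \frac{Z + \left(5 + Z\right)^{2}}{\frac{5}{7} x} = \left(Z + \left(5 + Z\right)^{2}\right) \frac{7}{5 x} = \frac{7 \left(Z + \left(5 + Z\right)^{2}\right)}{5 x}$)
$m{\left(7,-1 \right)} 1448 = \frac{7 \left(-1 + \left(5 - 1\right)^{2}\right)}{5 \cdot 7} \cdot 1448 = \frac{7}{5} \cdot \frac{1}{7} \left(-1 + 4^{2}\right) 1448 = \frac{7}{5} \cdot \frac{1}{7} \left(-1 + 16\right) 1448 = \frac{7}{5} \cdot \frac{1}{7} \cdot 15 \cdot 1448 = 3 \cdot 1448 = 4344$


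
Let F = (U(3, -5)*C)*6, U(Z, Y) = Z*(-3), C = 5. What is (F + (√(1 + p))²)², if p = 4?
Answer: 70225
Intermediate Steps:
U(Z, Y) = -3*Z
F = -270 (F = (-3*3*5)*6 = -9*5*6 = -45*6 = -270)
(F + (√(1 + p))²)² = (-270 + (√(1 + 4))²)² = (-270 + (√5)²)² = (-270 + 5)² = (-265)² = 70225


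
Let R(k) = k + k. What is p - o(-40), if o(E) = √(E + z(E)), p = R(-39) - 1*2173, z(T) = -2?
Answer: -2251 - I*√42 ≈ -2251.0 - 6.4807*I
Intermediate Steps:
R(k) = 2*k
p = -2251 (p = 2*(-39) - 1*2173 = -78 - 2173 = -2251)
o(E) = √(-2 + E) (o(E) = √(E - 2) = √(-2 + E))
p - o(-40) = -2251 - √(-2 - 40) = -2251 - √(-42) = -2251 - I*√42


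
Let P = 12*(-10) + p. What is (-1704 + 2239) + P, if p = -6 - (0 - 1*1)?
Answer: 410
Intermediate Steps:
p = -5 (p = -6 - (0 - 1) = -6 - 1*(-1) = -6 + 1 = -5)
P = -125 (P = 12*(-10) - 5 = -120 - 5 = -125)
(-1704 + 2239) + P = (-1704 + 2239) - 125 = 535 - 125 = 410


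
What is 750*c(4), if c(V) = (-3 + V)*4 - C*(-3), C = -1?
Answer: 750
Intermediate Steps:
c(V) = -15 + 4*V (c(V) = (-3 + V)*4 - (-1)*(-3) = (-12 + 4*V) - 1*3 = (-12 + 4*V) - 3 = -15 + 4*V)
750*c(4) = 750*(-15 + 4*4) = 750*(-15 + 16) = 750*1 = 750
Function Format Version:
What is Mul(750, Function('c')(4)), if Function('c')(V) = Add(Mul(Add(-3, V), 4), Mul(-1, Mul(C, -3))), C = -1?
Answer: 750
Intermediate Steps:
Function('c')(V) = Add(-15, Mul(4, V)) (Function('c')(V) = Add(Mul(Add(-3, V), 4), Mul(-1, Mul(-1, -3))) = Add(Add(-12, Mul(4, V)), Mul(-1, 3)) = Add(Add(-12, Mul(4, V)), -3) = Add(-15, Mul(4, V)))
Mul(750, Function('c')(4)) = Mul(750, Add(-15, Mul(4, 4))) = Mul(750, Add(-15, 16)) = Mul(750, 1) = 750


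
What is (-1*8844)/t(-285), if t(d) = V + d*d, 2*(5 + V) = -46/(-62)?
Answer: -548328/5035663 ≈ -0.10889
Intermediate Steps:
V = -287/62 (V = -5 + (-46/(-62))/2 = -5 + (-46*(-1/62))/2 = -5 + (½)*(23/31) = -5 + 23/62 = -287/62 ≈ -4.6290)
t(d) = -287/62 + d² (t(d) = -287/62 + d*d = -287/62 + d²)
(-1*8844)/t(-285) = (-1*8844)/(-287/62 + (-285)²) = -8844/(-287/62 + 81225) = -8844/5035663/62 = -8844*62/5035663 = -548328/5035663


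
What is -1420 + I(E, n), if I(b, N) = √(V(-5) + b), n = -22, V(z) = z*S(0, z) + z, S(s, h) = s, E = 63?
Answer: -1420 + √58 ≈ -1412.4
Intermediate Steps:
V(z) = z (V(z) = z*0 + z = 0 + z = z)
I(b, N) = √(-5 + b)
-1420 + I(E, n) = -1420 + √(-5 + 63) = -1420 + √58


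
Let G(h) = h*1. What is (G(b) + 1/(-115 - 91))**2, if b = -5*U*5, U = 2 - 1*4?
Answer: 106069401/42436 ≈ 2499.5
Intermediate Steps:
U = -2 (U = 2 - 4 = -2)
b = 50 (b = -5*(-2)*5 = 10*5 = 50)
G(h) = h
(G(b) + 1/(-115 - 91))**2 = (50 + 1/(-115 - 91))**2 = (50 + 1/(-206))**2 = (50 - 1/206)**2 = (10299/206)**2 = 106069401/42436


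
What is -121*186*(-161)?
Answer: 3623466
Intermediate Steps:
-121*186*(-161) = -22506*(-161) = 3623466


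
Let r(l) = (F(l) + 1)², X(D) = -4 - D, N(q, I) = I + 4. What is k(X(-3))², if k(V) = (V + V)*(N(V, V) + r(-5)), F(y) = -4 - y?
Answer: 196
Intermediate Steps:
N(q, I) = 4 + I
r(l) = (-3 - l)² (r(l) = ((-4 - l) + 1)² = (-3 - l)²)
k(V) = 2*V*(8 + V) (k(V) = (V + V)*((4 + V) + (3 - 5)²) = (2*V)*((4 + V) + (-2)²) = (2*V)*((4 + V) + 4) = (2*V)*(8 + V) = 2*V*(8 + V))
k(X(-3))² = (2*(-4 - 1*(-3))*(8 + (-4 - 1*(-3))))² = (2*(-4 + 3)*(8 + (-4 + 3)))² = (2*(-1)*(8 - 1))² = (2*(-1)*7)² = (-14)² = 196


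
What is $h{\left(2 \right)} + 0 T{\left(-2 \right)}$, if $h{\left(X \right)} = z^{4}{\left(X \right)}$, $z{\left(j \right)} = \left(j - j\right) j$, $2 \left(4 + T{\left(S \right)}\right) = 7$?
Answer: $0$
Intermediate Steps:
$T{\left(S \right)} = - \frac{1}{2}$ ($T{\left(S \right)} = -4 + \frac{1}{2} \cdot 7 = -4 + \frac{7}{2} = - \frac{1}{2}$)
$z{\left(j \right)} = 0$ ($z{\left(j \right)} = 0 j = 0$)
$h{\left(X \right)} = 0$ ($h{\left(X \right)} = 0^{4} = 0$)
$h{\left(2 \right)} + 0 T{\left(-2 \right)} = 0 + 0 \left(- \frac{1}{2}\right) = 0 + 0 = 0$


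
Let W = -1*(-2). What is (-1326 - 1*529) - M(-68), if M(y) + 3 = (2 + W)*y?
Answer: -1580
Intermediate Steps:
W = 2
M(y) = -3 + 4*y (M(y) = -3 + (2 + 2)*y = -3 + 4*y)
(-1326 - 1*529) - M(-68) = (-1326 - 1*529) - (-3 + 4*(-68)) = (-1326 - 529) - (-3 - 272) = -1855 - 1*(-275) = -1855 + 275 = -1580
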